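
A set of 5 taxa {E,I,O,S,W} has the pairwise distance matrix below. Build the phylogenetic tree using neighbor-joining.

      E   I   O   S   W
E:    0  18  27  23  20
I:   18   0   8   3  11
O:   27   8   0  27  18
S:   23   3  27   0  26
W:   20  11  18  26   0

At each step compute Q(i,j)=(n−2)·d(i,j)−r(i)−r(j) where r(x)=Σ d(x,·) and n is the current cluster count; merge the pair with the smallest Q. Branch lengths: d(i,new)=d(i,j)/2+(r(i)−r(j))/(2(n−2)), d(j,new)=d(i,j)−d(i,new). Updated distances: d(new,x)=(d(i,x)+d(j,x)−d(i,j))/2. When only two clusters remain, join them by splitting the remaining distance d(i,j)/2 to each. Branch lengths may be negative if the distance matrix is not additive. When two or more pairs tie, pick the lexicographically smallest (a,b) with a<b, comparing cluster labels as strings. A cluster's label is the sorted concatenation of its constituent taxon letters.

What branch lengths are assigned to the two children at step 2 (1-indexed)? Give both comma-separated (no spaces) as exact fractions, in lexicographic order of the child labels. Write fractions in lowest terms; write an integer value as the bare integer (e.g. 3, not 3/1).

iteration 1: select I,S (d=3, Q=-110); attach at lengths (-5, 8); label the merged cluster IS
  updated: d(E,IS)=19, d(IS,O)=16, d(IS,W)=17
iteration 2: select E,W (d=20, Q=-81); attach at lengths (51/4, 29/4); label the merged cluster EW
  updated: d(EW,IS)=8, d(EW,O)=25/2
iteration 3: select EW,IS (d=8, Q=-73/2); attach at lengths (9/4, 23/4); label the merged cluster EISW
  updated: d(EISW,O)=41/4
iteration 4: select EISW,O (d=41/4); attach at lengths (41/8, 41/8); label the merged cluster EIOSW
final tree: (((E:51/4,W:29/4):9/4,(I:-5,S:8):23/4):41/8,O:41/8)
total length: 165/4

51/4,29/4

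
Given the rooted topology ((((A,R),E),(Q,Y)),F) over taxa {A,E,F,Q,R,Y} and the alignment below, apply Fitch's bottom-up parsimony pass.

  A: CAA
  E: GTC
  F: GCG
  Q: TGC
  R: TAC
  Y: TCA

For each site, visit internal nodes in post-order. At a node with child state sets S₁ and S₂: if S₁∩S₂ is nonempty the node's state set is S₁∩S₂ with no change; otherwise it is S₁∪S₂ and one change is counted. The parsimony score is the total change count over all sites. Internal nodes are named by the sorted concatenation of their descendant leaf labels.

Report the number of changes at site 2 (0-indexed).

AR@0: {C} ∪ {T} = {C,T} (union, +1)
AER@0: {C,T} ∪ {G} = {C,G,T} (union, +1)
QY@0: {T} ∩ {T} = {T} (intersection, +0)
AEQRY@0: {C,G,T} ∩ {T} = {T} (intersection, +0)
AEFQRY@0: {T} ∪ {G} = {G,T} (union, +1)
AR@1: {A} ∩ {A} = {A} (intersection, +0)
AER@1: {A} ∪ {T} = {A,T} (union, +1)
QY@1: {G} ∪ {C} = {C,G} (union, +1)
AEQRY@1: {A,T} ∪ {C,G} = {A,C,G,T} (union, +1)
AEFQRY@1: {A,C,G,T} ∩ {C} = {C} (intersection, +0)
AR@2: {A} ∪ {C} = {A,C} (union, +1)
AER@2: {A,C} ∩ {C} = {C} (intersection, +0)
QY@2: {C} ∪ {A} = {A,C} (union, +1)
AEQRY@2: {C} ∩ {A,C} = {C} (intersection, +0)
AEFQRY@2: {C} ∪ {G} = {C,G} (union, +1)
per-site changes: [3, 3, 3]; total = 9

3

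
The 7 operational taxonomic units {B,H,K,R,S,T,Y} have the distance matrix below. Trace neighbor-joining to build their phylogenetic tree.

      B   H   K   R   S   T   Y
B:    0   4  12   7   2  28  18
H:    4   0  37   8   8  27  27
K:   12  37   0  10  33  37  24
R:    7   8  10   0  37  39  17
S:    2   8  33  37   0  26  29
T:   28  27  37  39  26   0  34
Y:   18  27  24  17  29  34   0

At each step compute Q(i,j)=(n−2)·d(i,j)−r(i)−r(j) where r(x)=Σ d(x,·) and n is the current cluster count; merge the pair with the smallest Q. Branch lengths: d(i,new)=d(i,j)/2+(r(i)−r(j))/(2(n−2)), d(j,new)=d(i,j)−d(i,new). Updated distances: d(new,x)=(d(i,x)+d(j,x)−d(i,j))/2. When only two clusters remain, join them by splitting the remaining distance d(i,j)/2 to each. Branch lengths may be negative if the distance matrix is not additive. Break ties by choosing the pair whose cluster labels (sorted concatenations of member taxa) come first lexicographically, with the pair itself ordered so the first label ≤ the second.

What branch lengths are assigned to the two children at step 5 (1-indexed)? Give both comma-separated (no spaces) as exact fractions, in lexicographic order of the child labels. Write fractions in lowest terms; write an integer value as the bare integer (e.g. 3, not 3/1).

iteration 1: select K,R (d=10, Q=-221); attach at lengths (17/2, 3/2); label the merged cluster KR
  updated: d(B,KR)=9/2, d(H,KR)=35/2, d(KR,S)=30, d(KR,T)=33, d(KR,Y)=31/2
iteration 2: select KR,Y (d=31/2, Q=-162); attach at lengths (39/8, 85/8); label the merged cluster KRY
  updated: d(B,KRY)=7/2, d(H,KRY)=29/2, d(KRY,S)=87/4, d(KRY,T)=103/4
iteration 3: select KRY,T (d=103/4, Q=-95); attach at lengths (6, 79/4); label the merged cluster KRTY
  updated: d(B,KRTY)=23/8, d(H,KRTY)=63/8, d(KRTY,S)=11
iteration 4: select B,S (d=2, Q=-207/8); attach at lengths (-65/32, 129/32); label the merged cluster BS
  updated: d(BS,H)=5, d(BS,KRTY)=95/16
iteration 5: select BS,H (d=5, Q=-301/16); attach at lengths (49/32, 111/32); label the merged cluster BHS
  updated: d(BHS,KRTY)=141/32
iteration 6: select BHS,KRTY (d=141/32); attach at lengths (141/64, 141/64); label the merged cluster BHKRSTY
final tree: (((B:-65/32,S:129/32):49/32,H:111/32):141/64,(((K:17/2,R:3/2):39/8,Y:85/8):6,T:79/4):141/64)
total length: 2005/32

49/32,111/32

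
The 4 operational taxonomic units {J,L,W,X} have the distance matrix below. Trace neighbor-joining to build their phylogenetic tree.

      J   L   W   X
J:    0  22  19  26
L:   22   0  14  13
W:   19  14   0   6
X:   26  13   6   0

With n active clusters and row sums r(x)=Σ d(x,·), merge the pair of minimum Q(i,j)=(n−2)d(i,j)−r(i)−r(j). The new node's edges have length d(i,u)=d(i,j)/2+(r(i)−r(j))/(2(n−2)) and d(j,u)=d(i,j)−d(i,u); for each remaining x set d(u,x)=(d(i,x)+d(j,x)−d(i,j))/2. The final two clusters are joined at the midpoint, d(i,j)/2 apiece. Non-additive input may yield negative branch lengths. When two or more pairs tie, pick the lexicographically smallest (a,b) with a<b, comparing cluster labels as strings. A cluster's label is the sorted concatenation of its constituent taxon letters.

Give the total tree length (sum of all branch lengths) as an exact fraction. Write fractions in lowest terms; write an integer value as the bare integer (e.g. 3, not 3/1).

32

step 1: merge (J,L) at d=22, Q=-72; branch lengths J→31/2, L→13/2; new cluster JL
  updated: d(JL,W)=11/2, d(JL,X)=17/2
step 2: merge (JL,W) at d=11/2, Q=-20; branch lengths JL→4, W→3/2; new cluster JLW
  updated: d(JLW,X)=9/2
step 3: merge (JLW,X) at d=9/2; branch lengths JLW→9/4, X→9/4; new cluster JLWX
final tree: (((J:31/2,L:13/2):4,W:3/2):9/4,X:9/4)
total length: 32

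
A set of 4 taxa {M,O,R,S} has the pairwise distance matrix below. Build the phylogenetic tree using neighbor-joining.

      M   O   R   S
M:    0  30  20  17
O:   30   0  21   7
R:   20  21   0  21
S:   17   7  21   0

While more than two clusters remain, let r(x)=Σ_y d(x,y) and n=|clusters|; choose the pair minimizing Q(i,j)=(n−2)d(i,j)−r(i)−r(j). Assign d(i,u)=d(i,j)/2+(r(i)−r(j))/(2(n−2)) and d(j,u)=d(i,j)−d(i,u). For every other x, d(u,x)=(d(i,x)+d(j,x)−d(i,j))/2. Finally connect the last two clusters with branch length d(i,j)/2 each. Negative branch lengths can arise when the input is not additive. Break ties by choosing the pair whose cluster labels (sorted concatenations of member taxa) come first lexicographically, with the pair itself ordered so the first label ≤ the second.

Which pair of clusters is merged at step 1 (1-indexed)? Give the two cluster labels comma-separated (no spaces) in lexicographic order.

M,R

iteration 1: select M,R (d=20, Q=-89); attach at lengths (45/4, 35/4); label the merged cluster MR
  updated: d(MR,O)=31/2, d(MR,S)=9
iteration 2: select MR,O (d=31/2, Q=-63/2); attach at lengths (35/4, 27/4); label the merged cluster MOR
  updated: d(MOR,S)=1/4
iteration 3: select MOR,S (d=1/4); attach at lengths (1/8, 1/8); label the merged cluster MORS
final tree: (((M:45/4,R:35/4):35/4,O:27/4):1/8,S:1/8)
total length: 143/4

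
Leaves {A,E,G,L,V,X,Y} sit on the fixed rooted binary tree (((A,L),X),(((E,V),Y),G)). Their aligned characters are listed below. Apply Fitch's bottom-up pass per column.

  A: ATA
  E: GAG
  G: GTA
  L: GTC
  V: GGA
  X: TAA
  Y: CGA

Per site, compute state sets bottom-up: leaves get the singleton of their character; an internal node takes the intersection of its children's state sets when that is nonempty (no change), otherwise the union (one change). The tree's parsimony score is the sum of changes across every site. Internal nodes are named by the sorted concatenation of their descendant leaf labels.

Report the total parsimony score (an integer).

[col 0] AL: children A:{A}, L:{G} ∪→ {A,G}; cost 1
[col 0] ALX: children AL:{A,G}, X:{T} ∪→ {A,G,T}; cost 1
[col 0] EV: children E:{G}, V:{G} ∩→ {G}; cost 0
[col 0] EVY: children EV:{G}, Y:{C} ∪→ {C,G}; cost 1
[col 0] EGVY: children EVY:{C,G}, G:{G} ∩→ {G}; cost 0
[col 0] AEGLVXY: children ALX:{A,G,T}, EGVY:{G} ∩→ {G}; cost 0
[col 1] AL: children A:{T}, L:{T} ∩→ {T}; cost 0
[col 1] ALX: children AL:{T}, X:{A} ∪→ {A,T}; cost 1
[col 1] EV: children E:{A}, V:{G} ∪→ {A,G}; cost 1
[col 1] EVY: children EV:{A,G}, Y:{G} ∩→ {G}; cost 0
[col 1] EGVY: children EVY:{G}, G:{T} ∪→ {G,T}; cost 1
[col 1] AEGLVXY: children ALX:{A,T}, EGVY:{G,T} ∩→ {T}; cost 0
[col 2] AL: children A:{A}, L:{C} ∪→ {A,C}; cost 1
[col 2] ALX: children AL:{A,C}, X:{A} ∩→ {A}; cost 0
[col 2] EV: children E:{G}, V:{A} ∪→ {A,G}; cost 1
[col 2] EVY: children EV:{A,G}, Y:{A} ∩→ {A}; cost 0
[col 2] EGVY: children EVY:{A}, G:{A} ∩→ {A}; cost 0
[col 2] AEGLVXY: children ALX:{A}, EGVY:{A} ∩→ {A}; cost 0
per-site changes: [3, 3, 2]; total = 8

8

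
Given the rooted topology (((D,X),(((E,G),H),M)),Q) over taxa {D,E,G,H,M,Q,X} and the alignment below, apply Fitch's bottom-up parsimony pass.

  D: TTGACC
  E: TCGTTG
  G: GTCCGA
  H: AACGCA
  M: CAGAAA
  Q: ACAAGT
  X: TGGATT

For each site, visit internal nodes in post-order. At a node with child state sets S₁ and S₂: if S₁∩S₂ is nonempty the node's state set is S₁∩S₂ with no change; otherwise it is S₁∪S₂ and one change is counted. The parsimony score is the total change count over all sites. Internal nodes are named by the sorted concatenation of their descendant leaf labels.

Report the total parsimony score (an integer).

site 0, node DX: D={T} ∩ X={T} → {T} (+0)
site 0, node EG: E={T} ∪ G={G} → {G,T} (+1)
site 0, node EGH: EG={G,T} ∪ H={A} → {A,G,T} (+1)
site 0, node EGHM: EGH={A,G,T} ∪ M={C} → {A,C,G,T} (+1)
site 0, node DEGHMX: DX={T} ∩ EGHM={A,C,G,T} → {T} (+0)
site 0, node DEGHMQX: DEGHMX={T} ∪ Q={A} → {A,T} (+1)
site 1, node DX: D={T} ∪ X={G} → {G,T} (+1)
site 1, node EG: E={C} ∪ G={T} → {C,T} (+1)
site 1, node EGH: EG={C,T} ∪ H={A} → {A,C,T} (+1)
site 1, node EGHM: EGH={A,C,T} ∩ M={A} → {A} (+0)
site 1, node DEGHMX: DX={G,T} ∪ EGHM={A} → {A,G,T} (+1)
site 1, node DEGHMQX: DEGHMX={A,G,T} ∪ Q={C} → {A,C,G,T} (+1)
site 2, node DX: D={G} ∩ X={G} → {G} (+0)
site 2, node EG: E={G} ∪ G={C} → {C,G} (+1)
site 2, node EGH: EG={C,G} ∩ H={C} → {C} (+0)
site 2, node EGHM: EGH={C} ∪ M={G} → {C,G} (+1)
site 2, node DEGHMX: DX={G} ∩ EGHM={C,G} → {G} (+0)
site 2, node DEGHMQX: DEGHMX={G} ∪ Q={A} → {A,G} (+1)
site 3, node DX: D={A} ∩ X={A} → {A} (+0)
site 3, node EG: E={T} ∪ G={C} → {C,T} (+1)
site 3, node EGH: EG={C,T} ∪ H={G} → {C,G,T} (+1)
site 3, node EGHM: EGH={C,G,T} ∪ M={A} → {A,C,G,T} (+1)
site 3, node DEGHMX: DX={A} ∩ EGHM={A,C,G,T} → {A} (+0)
site 3, node DEGHMQX: DEGHMX={A} ∩ Q={A} → {A} (+0)
site 4, node DX: D={C} ∪ X={T} → {C,T} (+1)
site 4, node EG: E={T} ∪ G={G} → {G,T} (+1)
site 4, node EGH: EG={G,T} ∪ H={C} → {C,G,T} (+1)
site 4, node EGHM: EGH={C,G,T} ∪ M={A} → {A,C,G,T} (+1)
site 4, node DEGHMX: DX={C,T} ∩ EGHM={A,C,G,T} → {C,T} (+0)
site 4, node DEGHMQX: DEGHMX={C,T} ∪ Q={G} → {C,G,T} (+1)
site 5, node DX: D={C} ∪ X={T} → {C,T} (+1)
site 5, node EG: E={G} ∪ G={A} → {A,G} (+1)
site 5, node EGH: EG={A,G} ∩ H={A} → {A} (+0)
site 5, node EGHM: EGH={A} ∩ M={A} → {A} (+0)
site 5, node DEGHMX: DX={C,T} ∪ EGHM={A} → {A,C,T} (+1)
site 5, node DEGHMQX: DEGHMX={A,C,T} ∩ Q={T} → {T} (+0)
per-site changes: [4, 5, 3, 3, 5, 3]; total = 23

23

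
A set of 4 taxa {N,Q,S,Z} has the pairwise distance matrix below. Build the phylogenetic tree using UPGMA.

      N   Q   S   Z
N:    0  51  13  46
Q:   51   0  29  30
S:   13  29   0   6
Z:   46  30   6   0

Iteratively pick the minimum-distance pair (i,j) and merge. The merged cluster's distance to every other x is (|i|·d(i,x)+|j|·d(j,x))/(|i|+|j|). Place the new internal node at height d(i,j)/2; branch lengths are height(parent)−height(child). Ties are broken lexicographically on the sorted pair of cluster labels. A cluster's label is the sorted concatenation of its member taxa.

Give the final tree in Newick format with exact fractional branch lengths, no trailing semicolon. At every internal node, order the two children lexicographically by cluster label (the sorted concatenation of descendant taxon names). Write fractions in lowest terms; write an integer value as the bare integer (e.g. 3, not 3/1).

((N:59/4,(S:3,Z:3):47/4):43/12,Q:55/3)

1. join S+Z (d=6) ⇒ SZ; edges |S|=3, |Z|=3
  updated: d(N,SZ)=59/2, d(Q,SZ)=59/2
2. join N+SZ (d=59/2) ⇒ NSZ; edges |N|=59/4, |SZ|=47/4
  updated: d(NSZ,Q)=110/3
3. join NSZ+Q (d=110/3) ⇒ NQSZ; edges |NSZ|=43/12, |Q|=55/3
final tree: ((N:59/4,(S:3,Z:3):47/4):43/12,Q:55/3)
total length: 653/12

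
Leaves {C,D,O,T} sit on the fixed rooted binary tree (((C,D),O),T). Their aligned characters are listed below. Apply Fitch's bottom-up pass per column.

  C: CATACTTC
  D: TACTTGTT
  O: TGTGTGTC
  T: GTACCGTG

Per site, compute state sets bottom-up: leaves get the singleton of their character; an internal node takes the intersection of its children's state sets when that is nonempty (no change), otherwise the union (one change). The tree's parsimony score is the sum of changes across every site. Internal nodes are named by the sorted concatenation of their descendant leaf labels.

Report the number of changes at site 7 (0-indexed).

2

site 0, node CD: C={C} ∪ D={T} → {C,T} (+1)
site 0, node CDO: CD={C,T} ∩ O={T} → {T} (+0)
site 0, node CDOT: CDO={T} ∪ T={G} → {G,T} (+1)
site 1, node CD: C={A} ∩ D={A} → {A} (+0)
site 1, node CDO: CD={A} ∪ O={G} → {A,G} (+1)
site 1, node CDOT: CDO={A,G} ∪ T={T} → {A,G,T} (+1)
site 2, node CD: C={T} ∪ D={C} → {C,T} (+1)
site 2, node CDO: CD={C,T} ∩ O={T} → {T} (+0)
site 2, node CDOT: CDO={T} ∪ T={A} → {A,T} (+1)
site 3, node CD: C={A} ∪ D={T} → {A,T} (+1)
site 3, node CDO: CD={A,T} ∪ O={G} → {A,G,T} (+1)
site 3, node CDOT: CDO={A,G,T} ∪ T={C} → {A,C,G,T} (+1)
site 4, node CD: C={C} ∪ D={T} → {C,T} (+1)
site 4, node CDO: CD={C,T} ∩ O={T} → {T} (+0)
site 4, node CDOT: CDO={T} ∪ T={C} → {C,T} (+1)
site 5, node CD: C={T} ∪ D={G} → {G,T} (+1)
site 5, node CDO: CD={G,T} ∩ O={G} → {G} (+0)
site 5, node CDOT: CDO={G} ∩ T={G} → {G} (+0)
site 6, node CD: C={T} ∩ D={T} → {T} (+0)
site 6, node CDO: CD={T} ∩ O={T} → {T} (+0)
site 6, node CDOT: CDO={T} ∩ T={T} → {T} (+0)
site 7, node CD: C={C} ∪ D={T} → {C,T} (+1)
site 7, node CDO: CD={C,T} ∩ O={C} → {C} (+0)
site 7, node CDOT: CDO={C} ∪ T={G} → {C,G} (+1)
per-site changes: [2, 2, 2, 3, 2, 1, 0, 2]; total = 14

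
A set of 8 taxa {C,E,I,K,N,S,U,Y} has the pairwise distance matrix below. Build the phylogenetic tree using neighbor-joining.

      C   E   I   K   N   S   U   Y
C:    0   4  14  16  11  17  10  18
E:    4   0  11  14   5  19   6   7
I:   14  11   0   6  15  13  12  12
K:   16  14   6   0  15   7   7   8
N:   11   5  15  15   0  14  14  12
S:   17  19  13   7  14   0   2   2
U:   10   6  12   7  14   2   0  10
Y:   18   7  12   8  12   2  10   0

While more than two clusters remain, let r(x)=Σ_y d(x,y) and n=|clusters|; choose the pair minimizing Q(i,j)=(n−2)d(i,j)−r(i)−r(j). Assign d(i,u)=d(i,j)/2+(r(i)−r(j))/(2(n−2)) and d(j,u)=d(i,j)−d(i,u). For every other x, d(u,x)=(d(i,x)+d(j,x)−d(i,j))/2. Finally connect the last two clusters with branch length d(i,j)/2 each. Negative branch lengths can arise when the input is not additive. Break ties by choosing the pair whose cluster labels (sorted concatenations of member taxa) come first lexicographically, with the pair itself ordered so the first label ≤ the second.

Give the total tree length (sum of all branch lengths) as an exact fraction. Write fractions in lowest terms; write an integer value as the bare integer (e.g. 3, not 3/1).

1003/32

step 1: merge (C,E) at d=4, Q=-132; branch lengths C→4, E→0; new cluster CE
  updated: d(CE,I)=21/2, d(CE,K)=13, d(CE,N)=6, d(CE,S)=16, d(CE,U)=6, d(CE,Y)=21/2
step 2: merge (CE,N) at d=6, Q=-108; branch lengths CE→8/5, N→22/5; new cluster CEN
  updated: d(CEN,I)=39/4, d(CEN,K)=11, d(CEN,S)=12, d(CEN,U)=7, d(CEN,Y)=33/4
step 3: merge (S,Y) at d=2, Q=-273/4; branch lengths S→15/32, Y→49/32; new cluster SY
  updated: d(CEN,SY)=73/8, d(I,SY)=23/2, d(K,SY)=13/2, d(SY,U)=5
step 4: merge (I,K) at d=6, Q=-207/4; branch lengths I→107/24, K→37/24; new cluster IK
  updated: d(CEN,IK)=59/8, d(IK,SY)=6, d(IK,U)=13/2
step 5: merge (CEN,IK) at d=59/8, Q=-229/8; branch lengths CEN→147/32, IK→89/32; new cluster CEIKN
  updated: d(CEIKN,SY)=31/8, d(CEIKN,U)=49/16
step 6: merge (CEIKN,SY) at d=31/8, Q=-191/16; branch lengths CEIKN→31/32, SY→93/32; new cluster CEIKNSY
  updated: d(CEIKNSY,U)=67/32
step 7: merge (CEIKNSY,U) at d=67/32; branch lengths CEIKNSY→67/64, U→67/64; new cluster CEIKNSUY
final tree: (((((C:4,E:0):8/5,N:22/5):147/32,(I:107/24,K:37/24):89/32):31/32,(S:15/32,Y:49/32):93/32):67/64,U:67/64)
total length: 1003/32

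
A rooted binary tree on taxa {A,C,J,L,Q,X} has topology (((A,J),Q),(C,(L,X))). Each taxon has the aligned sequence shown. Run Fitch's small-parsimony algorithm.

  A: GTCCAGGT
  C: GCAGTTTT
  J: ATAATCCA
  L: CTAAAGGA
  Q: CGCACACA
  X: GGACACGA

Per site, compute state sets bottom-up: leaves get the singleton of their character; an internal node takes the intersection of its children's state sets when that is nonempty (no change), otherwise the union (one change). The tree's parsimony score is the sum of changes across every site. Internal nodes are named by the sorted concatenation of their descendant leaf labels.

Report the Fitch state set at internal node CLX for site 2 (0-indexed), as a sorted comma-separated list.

AJ@0: {G} ∪ {A} = {A,G} (union, +1)
AJQ@0: {A,G} ∪ {C} = {A,C,G} (union, +1)
LX@0: {C} ∪ {G} = {C,G} (union, +1)
CLX@0: {G} ∩ {C,G} = {G} (intersection, +0)
ACJLQX@0: {A,C,G} ∩ {G} = {G} (intersection, +0)
AJ@1: {T} ∩ {T} = {T} (intersection, +0)
AJQ@1: {T} ∪ {G} = {G,T} (union, +1)
LX@1: {T} ∪ {G} = {G,T} (union, +1)
CLX@1: {C} ∪ {G,T} = {C,G,T} (union, +1)
ACJLQX@1: {G,T} ∩ {C,G,T} = {G,T} (intersection, +0)
AJ@2: {C} ∪ {A} = {A,C} (union, +1)
AJQ@2: {A,C} ∩ {C} = {C} (intersection, +0)
LX@2: {A} ∩ {A} = {A} (intersection, +0)
CLX@2: {A} ∩ {A} = {A} (intersection, +0)
ACJLQX@2: {C} ∪ {A} = {A,C} (union, +1)
AJ@3: {C} ∪ {A} = {A,C} (union, +1)
AJQ@3: {A,C} ∩ {A} = {A} (intersection, +0)
LX@3: {A} ∪ {C} = {A,C} (union, +1)
CLX@3: {G} ∪ {A,C} = {A,C,G} (union, +1)
ACJLQX@3: {A} ∩ {A,C,G} = {A} (intersection, +0)
AJ@4: {A} ∪ {T} = {A,T} (union, +1)
AJQ@4: {A,T} ∪ {C} = {A,C,T} (union, +1)
LX@4: {A} ∩ {A} = {A} (intersection, +0)
CLX@4: {T} ∪ {A} = {A,T} (union, +1)
ACJLQX@4: {A,C,T} ∩ {A,T} = {A,T} (intersection, +0)
AJ@5: {G} ∪ {C} = {C,G} (union, +1)
AJQ@5: {C,G} ∪ {A} = {A,C,G} (union, +1)
LX@5: {G} ∪ {C} = {C,G} (union, +1)
CLX@5: {T} ∪ {C,G} = {C,G,T} (union, +1)
ACJLQX@5: {A,C,G} ∩ {C,G,T} = {C,G} (intersection, +0)
AJ@6: {G} ∪ {C} = {C,G} (union, +1)
AJQ@6: {C,G} ∩ {C} = {C} (intersection, +0)
LX@6: {G} ∩ {G} = {G} (intersection, +0)
CLX@6: {T} ∪ {G} = {G,T} (union, +1)
ACJLQX@6: {C} ∪ {G,T} = {C,G,T} (union, +1)
AJ@7: {T} ∪ {A} = {A,T} (union, +1)
AJQ@7: {A,T} ∩ {A} = {A} (intersection, +0)
LX@7: {A} ∩ {A} = {A} (intersection, +0)
CLX@7: {T} ∪ {A} = {A,T} (union, +1)
ACJLQX@7: {A} ∩ {A,T} = {A} (intersection, +0)
per-site changes: [3, 3, 2, 3, 3, 4, 3, 2]; total = 23

A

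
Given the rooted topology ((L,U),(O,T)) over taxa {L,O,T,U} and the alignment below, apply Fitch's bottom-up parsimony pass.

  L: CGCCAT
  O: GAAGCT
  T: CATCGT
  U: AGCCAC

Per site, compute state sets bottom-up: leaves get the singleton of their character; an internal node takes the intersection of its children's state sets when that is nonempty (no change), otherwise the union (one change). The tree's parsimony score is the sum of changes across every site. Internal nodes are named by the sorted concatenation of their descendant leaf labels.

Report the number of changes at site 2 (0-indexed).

[col 0] LU: children L:{C}, U:{A} ∪→ {A,C}; cost 1
[col 0] OT: children O:{G}, T:{C} ∪→ {C,G}; cost 1
[col 0] LOTU: children LU:{A,C}, OT:{C,G} ∩→ {C}; cost 0
[col 1] LU: children L:{G}, U:{G} ∩→ {G}; cost 0
[col 1] OT: children O:{A}, T:{A} ∩→ {A}; cost 0
[col 1] LOTU: children LU:{G}, OT:{A} ∪→ {A,G}; cost 1
[col 2] LU: children L:{C}, U:{C} ∩→ {C}; cost 0
[col 2] OT: children O:{A}, T:{T} ∪→ {A,T}; cost 1
[col 2] LOTU: children LU:{C}, OT:{A,T} ∪→ {A,C,T}; cost 1
[col 3] LU: children L:{C}, U:{C} ∩→ {C}; cost 0
[col 3] OT: children O:{G}, T:{C} ∪→ {C,G}; cost 1
[col 3] LOTU: children LU:{C}, OT:{C,G} ∩→ {C}; cost 0
[col 4] LU: children L:{A}, U:{A} ∩→ {A}; cost 0
[col 4] OT: children O:{C}, T:{G} ∪→ {C,G}; cost 1
[col 4] LOTU: children LU:{A}, OT:{C,G} ∪→ {A,C,G}; cost 1
[col 5] LU: children L:{T}, U:{C} ∪→ {C,T}; cost 1
[col 5] OT: children O:{T}, T:{T} ∩→ {T}; cost 0
[col 5] LOTU: children LU:{C,T}, OT:{T} ∩→ {T}; cost 0
per-site changes: [2, 1, 2, 1, 2, 1]; total = 9

2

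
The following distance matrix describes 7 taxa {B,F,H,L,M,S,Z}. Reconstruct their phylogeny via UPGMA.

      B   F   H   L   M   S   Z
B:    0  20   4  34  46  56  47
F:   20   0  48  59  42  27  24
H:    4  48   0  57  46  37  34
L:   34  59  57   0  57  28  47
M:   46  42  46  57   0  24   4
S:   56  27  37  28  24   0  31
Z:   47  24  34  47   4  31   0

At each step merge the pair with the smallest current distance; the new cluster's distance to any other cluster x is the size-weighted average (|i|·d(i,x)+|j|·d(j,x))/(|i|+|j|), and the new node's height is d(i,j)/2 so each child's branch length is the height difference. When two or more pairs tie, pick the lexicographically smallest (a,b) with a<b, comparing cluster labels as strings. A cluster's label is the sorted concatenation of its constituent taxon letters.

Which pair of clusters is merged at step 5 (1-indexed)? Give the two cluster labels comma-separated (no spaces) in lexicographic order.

BH,FMSZ

iteration 1: select B,H (d=4); attach at lengths (2, 2); label the merged cluster BH
  updated: d(BH,F)=34, d(BH,L)=91/2, d(BH,M)=46, d(BH,S)=93/2, d(BH,Z)=81/2
iteration 2: select M,Z (d=4); attach at lengths (2, 2); label the merged cluster MZ
  updated: d(BH,MZ)=173/4, d(F,MZ)=33, d(L,MZ)=52, d(MZ,S)=55/2
iteration 3: select F,S (d=27); attach at lengths (27/2, 27/2); label the merged cluster FS
  updated: d(BH,FS)=161/4, d(FS,L)=87/2, d(FS,MZ)=121/4
iteration 4: select FS,MZ (d=121/4); attach at lengths (13/8, 105/8); label the merged cluster FMSZ
  updated: d(BH,FMSZ)=167/4, d(FMSZ,L)=191/4
iteration 5: select BH,FMSZ (d=167/4); attach at lengths (151/8, 23/4); label the merged cluster BFHMSZ
  updated: d(BFHMSZ,L)=47
iteration 6: select BFHMSZ,L (d=47); attach at lengths (21/8, 47/2); label the merged cluster BFHLMSZ
final tree: (((B:2,H:2):151/8,((F:27/2,S:27/2):13/8,(M:2,Z:2):105/8):23/4):21/8,L:47/2)
total length: 201/2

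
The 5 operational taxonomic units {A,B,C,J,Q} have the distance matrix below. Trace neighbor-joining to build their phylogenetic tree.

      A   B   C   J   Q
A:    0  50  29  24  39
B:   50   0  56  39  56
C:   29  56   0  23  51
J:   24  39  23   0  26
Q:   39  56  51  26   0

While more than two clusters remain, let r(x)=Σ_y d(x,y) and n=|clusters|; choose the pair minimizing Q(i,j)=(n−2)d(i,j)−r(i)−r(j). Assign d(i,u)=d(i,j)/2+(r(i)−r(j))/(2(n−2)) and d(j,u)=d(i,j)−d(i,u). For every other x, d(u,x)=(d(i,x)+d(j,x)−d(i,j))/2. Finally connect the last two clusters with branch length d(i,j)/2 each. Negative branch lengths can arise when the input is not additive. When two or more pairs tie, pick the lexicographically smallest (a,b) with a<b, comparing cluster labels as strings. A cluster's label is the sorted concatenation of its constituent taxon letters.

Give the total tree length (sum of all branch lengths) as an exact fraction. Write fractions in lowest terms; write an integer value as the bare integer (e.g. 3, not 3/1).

759/8

iteration 1: select A,C (d=29, Q=-214); attach at lengths (35/3, 52/3); label the merged cluster AC
  updated: d(AC,B)=77/2, d(AC,J)=9, d(AC,Q)=61/2
iteration 2: select AC,B (d=77/2, Q=-269/2); attach at lengths (43/8, 265/8); label the merged cluster ABC
  updated: d(ABC,J)=19/4, d(ABC,Q)=24
iteration 3: select ABC,J (d=19/4, Q=-219/4); attach at lengths (11/8, 27/8); label the merged cluster ABCJ
  updated: d(ABCJ,Q)=181/8
iteration 4: select ABCJ,Q (d=181/8); attach at lengths (181/16, 181/16); label the merged cluster ABCJQ
final tree: ((((A:35/3,C:52/3):43/8,B:265/8):11/8,J:27/8):181/16,Q:181/16)
total length: 759/8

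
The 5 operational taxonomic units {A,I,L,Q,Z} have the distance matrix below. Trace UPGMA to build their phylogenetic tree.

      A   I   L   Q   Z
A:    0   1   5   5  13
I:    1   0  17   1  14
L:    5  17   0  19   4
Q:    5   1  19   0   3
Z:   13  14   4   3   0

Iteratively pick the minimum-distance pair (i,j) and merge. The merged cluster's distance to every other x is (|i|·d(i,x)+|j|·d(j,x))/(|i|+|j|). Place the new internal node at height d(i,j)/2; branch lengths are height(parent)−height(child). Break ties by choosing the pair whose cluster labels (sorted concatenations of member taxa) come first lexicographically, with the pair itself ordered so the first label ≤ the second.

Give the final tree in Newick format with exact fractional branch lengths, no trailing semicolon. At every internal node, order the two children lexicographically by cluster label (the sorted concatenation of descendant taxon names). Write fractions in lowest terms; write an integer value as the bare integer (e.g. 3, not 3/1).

step 1: merge (A,I) at d=1; branch lengths A→1/2, I→1/2; new cluster AI
  updated: d(AI,L)=11, d(AI,Q)=3, d(AI,Z)=27/2
step 2: merge (AI,Q) at d=3; branch lengths AI→1, Q→3/2; new cluster AIQ
  updated: d(AIQ,L)=41/3, d(AIQ,Z)=10
step 3: merge (L,Z) at d=4; branch lengths L→2, Z→2; new cluster LZ
  updated: d(AIQ,LZ)=71/6
step 4: merge (AIQ,LZ) at d=71/6; branch lengths AIQ→53/12, LZ→47/12; new cluster AILQZ
final tree: (((A:1/2,I:1/2):1,Q:3/2):53/12,(L:2,Z:2):47/12)
total length: 95/6

(((A:1/2,I:1/2):1,Q:3/2):53/12,(L:2,Z:2):47/12)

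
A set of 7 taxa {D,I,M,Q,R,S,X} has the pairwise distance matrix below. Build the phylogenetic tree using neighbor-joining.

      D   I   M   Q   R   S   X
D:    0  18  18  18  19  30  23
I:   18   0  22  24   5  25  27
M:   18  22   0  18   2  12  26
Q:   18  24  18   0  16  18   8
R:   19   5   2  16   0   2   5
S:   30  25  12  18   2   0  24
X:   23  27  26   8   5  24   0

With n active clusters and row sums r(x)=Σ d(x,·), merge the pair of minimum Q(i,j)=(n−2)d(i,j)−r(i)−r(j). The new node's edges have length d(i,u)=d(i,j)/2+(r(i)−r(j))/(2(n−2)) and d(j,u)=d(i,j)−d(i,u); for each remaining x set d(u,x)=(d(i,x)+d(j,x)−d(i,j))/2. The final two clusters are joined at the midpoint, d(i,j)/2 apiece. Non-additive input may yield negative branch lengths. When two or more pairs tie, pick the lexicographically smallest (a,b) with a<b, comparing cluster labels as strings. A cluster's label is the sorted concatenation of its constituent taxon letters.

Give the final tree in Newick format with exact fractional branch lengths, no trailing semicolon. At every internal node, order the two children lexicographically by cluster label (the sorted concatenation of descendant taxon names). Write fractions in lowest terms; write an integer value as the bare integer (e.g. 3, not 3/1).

(((((D:41/4,I:31/4):7/2,(Q:29/10,X:51/10):13/2):35/8,M:41/8):7/8,R:-19/4):27/8,S:27/8)

1. join Q+X (d=8, Q=-175) ⇒ QX; edges |Q|=29/10, |X|=51/10
  updated: d(D,QX)=33/2, d(I,QX)=43/2, d(M,QX)=18, d(QX,R)=13/2, d(QX,S)=17
2. join D+I (d=18, Q=-121) ⇒ DI; edges |D|=41/4, |I|=31/4
  updated: d(DI,M)=11, d(DI,QX)=10, d(DI,R)=3, d(DI,S)=37/2
3. join DI+QX (d=10, Q=-64) ⇒ DIQX; edges |DI|=7/2, |QX|=13/2
  updated: d(DIQX,M)=19/2, d(DIQX,R)=-1/4, d(DIQX,S)=51/4
4. join DIQX+M (d=19/2, Q=-53/2) ⇒ DIMQX; edges |DIQX|=35/8, |M|=41/8
  updated: d(DIMQX,R)=-31/8, d(DIMQX,S)=61/8
5. join DIMQX+R (d=-31/8, Q=-23/4) ⇒ DIMQRX; edges |DIMQX|=7/8, |R|=-19/4
  updated: d(DIMQRX,S)=27/4
6. join DIMQRX+S (d=27/4) ⇒ DIMQRSX; edges |DIMQRX|=27/8, |S|=27/8
final tree: (((((D:41/4,I:31/4):7/2,(Q:29/10,X:51/10):13/2):35/8,M:41/8):7/8,R:-19/4):27/8,S:27/8)
total length: 387/8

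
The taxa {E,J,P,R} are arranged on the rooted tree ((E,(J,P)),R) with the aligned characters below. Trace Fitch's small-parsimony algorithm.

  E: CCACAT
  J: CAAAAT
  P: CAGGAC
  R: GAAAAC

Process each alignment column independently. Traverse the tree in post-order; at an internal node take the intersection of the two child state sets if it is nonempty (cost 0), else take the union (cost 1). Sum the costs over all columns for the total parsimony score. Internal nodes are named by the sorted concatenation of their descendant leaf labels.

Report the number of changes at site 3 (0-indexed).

site 0, node JP: J={C} ∩ P={C} → {C} (+0)
site 0, node EJP: E={C} ∩ JP={C} → {C} (+0)
site 0, node EJPR: EJP={C} ∪ R={G} → {C,G} (+1)
site 1, node JP: J={A} ∩ P={A} → {A} (+0)
site 1, node EJP: E={C} ∪ JP={A} → {A,C} (+1)
site 1, node EJPR: EJP={A,C} ∩ R={A} → {A} (+0)
site 2, node JP: J={A} ∪ P={G} → {A,G} (+1)
site 2, node EJP: E={A} ∩ JP={A,G} → {A} (+0)
site 2, node EJPR: EJP={A} ∩ R={A} → {A} (+0)
site 3, node JP: J={A} ∪ P={G} → {A,G} (+1)
site 3, node EJP: E={C} ∪ JP={A,G} → {A,C,G} (+1)
site 3, node EJPR: EJP={A,C,G} ∩ R={A} → {A} (+0)
site 4, node JP: J={A} ∩ P={A} → {A} (+0)
site 4, node EJP: E={A} ∩ JP={A} → {A} (+0)
site 4, node EJPR: EJP={A} ∩ R={A} → {A} (+0)
site 5, node JP: J={T} ∪ P={C} → {C,T} (+1)
site 5, node EJP: E={T} ∩ JP={C,T} → {T} (+0)
site 5, node EJPR: EJP={T} ∪ R={C} → {C,T} (+1)
per-site changes: [1, 1, 1, 2, 0, 2]; total = 7

2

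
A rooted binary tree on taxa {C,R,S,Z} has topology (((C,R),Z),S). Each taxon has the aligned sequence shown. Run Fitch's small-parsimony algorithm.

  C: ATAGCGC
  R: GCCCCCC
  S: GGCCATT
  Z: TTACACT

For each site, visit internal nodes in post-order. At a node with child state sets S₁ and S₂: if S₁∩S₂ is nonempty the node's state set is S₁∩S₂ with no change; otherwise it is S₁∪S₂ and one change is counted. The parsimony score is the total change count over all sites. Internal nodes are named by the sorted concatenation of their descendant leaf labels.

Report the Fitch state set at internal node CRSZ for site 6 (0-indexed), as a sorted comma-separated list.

[col 0] CR: children C:{A}, R:{G} ∪→ {A,G}; cost 1
[col 0] CRZ: children CR:{A,G}, Z:{T} ∪→ {A,G,T}; cost 1
[col 0] CRSZ: children CRZ:{A,G,T}, S:{G} ∩→ {G}; cost 0
[col 1] CR: children C:{T}, R:{C} ∪→ {C,T}; cost 1
[col 1] CRZ: children CR:{C,T}, Z:{T} ∩→ {T}; cost 0
[col 1] CRSZ: children CRZ:{T}, S:{G} ∪→ {G,T}; cost 1
[col 2] CR: children C:{A}, R:{C} ∪→ {A,C}; cost 1
[col 2] CRZ: children CR:{A,C}, Z:{A} ∩→ {A}; cost 0
[col 2] CRSZ: children CRZ:{A}, S:{C} ∪→ {A,C}; cost 1
[col 3] CR: children C:{G}, R:{C} ∪→ {C,G}; cost 1
[col 3] CRZ: children CR:{C,G}, Z:{C} ∩→ {C}; cost 0
[col 3] CRSZ: children CRZ:{C}, S:{C} ∩→ {C}; cost 0
[col 4] CR: children C:{C}, R:{C} ∩→ {C}; cost 0
[col 4] CRZ: children CR:{C}, Z:{A} ∪→ {A,C}; cost 1
[col 4] CRSZ: children CRZ:{A,C}, S:{A} ∩→ {A}; cost 0
[col 5] CR: children C:{G}, R:{C} ∪→ {C,G}; cost 1
[col 5] CRZ: children CR:{C,G}, Z:{C} ∩→ {C}; cost 0
[col 5] CRSZ: children CRZ:{C}, S:{T} ∪→ {C,T}; cost 1
[col 6] CR: children C:{C}, R:{C} ∩→ {C}; cost 0
[col 6] CRZ: children CR:{C}, Z:{T} ∪→ {C,T}; cost 1
[col 6] CRSZ: children CRZ:{C,T}, S:{T} ∩→ {T}; cost 0
per-site changes: [2, 2, 2, 1, 1, 2, 1]; total = 11

T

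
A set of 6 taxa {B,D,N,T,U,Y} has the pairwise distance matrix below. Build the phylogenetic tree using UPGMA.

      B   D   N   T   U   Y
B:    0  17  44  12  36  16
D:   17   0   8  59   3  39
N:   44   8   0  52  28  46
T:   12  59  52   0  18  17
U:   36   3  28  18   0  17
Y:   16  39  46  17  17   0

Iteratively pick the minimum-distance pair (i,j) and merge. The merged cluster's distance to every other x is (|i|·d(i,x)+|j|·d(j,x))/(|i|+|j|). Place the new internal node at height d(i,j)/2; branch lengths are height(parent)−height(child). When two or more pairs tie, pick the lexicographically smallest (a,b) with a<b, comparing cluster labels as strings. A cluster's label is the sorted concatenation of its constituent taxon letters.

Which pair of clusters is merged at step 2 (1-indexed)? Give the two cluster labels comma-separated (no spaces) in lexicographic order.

1. join D+U (d=3) ⇒ DU; edges |D|=3/2, |U|=3/2
  updated: d(B,DU)=53/2, d(DU,N)=18, d(DU,T)=77/2, d(DU,Y)=28
2. join B+T (d=12) ⇒ BT; edges |B|=6, |T|=6
  updated: d(BT,DU)=65/2, d(BT,N)=48, d(BT,Y)=33/2
3. join BT+Y (d=33/2) ⇒ BTY; edges |BT|=9/4, |Y|=33/4
  updated: d(BTY,DU)=31, d(BTY,N)=142/3
4. join DU+N (d=18) ⇒ DNU; edges |DU|=15/2, |N|=9
  updated: d(BTY,DNU)=328/9
5. join BTY+DNU (d=328/9) ⇒ BDNTUY; edges |BTY|=359/36, |DNU|=83/9
final tree: (((B:6,T:6):9/4,Y:33/4):359/36,((D:3/2,U:3/2):15/2,N:9):83/9)
total length: 2203/36

B,T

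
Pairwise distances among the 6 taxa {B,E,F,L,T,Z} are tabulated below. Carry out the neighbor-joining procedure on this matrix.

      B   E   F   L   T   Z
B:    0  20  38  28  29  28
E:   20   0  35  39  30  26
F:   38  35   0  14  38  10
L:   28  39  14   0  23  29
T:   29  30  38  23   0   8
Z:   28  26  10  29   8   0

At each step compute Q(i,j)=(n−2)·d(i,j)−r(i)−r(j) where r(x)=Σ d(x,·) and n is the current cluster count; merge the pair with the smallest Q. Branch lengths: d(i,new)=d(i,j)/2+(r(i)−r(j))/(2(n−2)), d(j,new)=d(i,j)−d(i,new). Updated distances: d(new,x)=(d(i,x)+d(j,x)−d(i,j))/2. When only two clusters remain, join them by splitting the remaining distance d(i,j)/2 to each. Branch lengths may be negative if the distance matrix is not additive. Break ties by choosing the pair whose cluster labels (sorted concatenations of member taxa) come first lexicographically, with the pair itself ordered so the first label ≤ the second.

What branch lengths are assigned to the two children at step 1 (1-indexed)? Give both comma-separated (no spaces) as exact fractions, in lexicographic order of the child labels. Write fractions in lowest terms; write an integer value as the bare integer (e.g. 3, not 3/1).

1. join B+E (d=20, Q=-213) ⇒ BE; edges |B|=73/8, |E|=87/8
  updated: d(BE,F)=53/2, d(BE,L)=47/2, d(BE,T)=39/2, d(BE,Z)=17
2. join F+L (d=14, Q=-136) ⇒ FL; edges |F|=41/6, |L|=43/6
  updated: d(BE,FL)=18, d(FL,T)=47/2, d(FL,Z)=25/2
3. join BE+FL (d=18, Q=-145/2) ⇒ BEFL; edges |BE|=73/8, |FL|=71/8
  updated: d(BEFL,T)=25/2, d(BEFL,Z)=23/4
4. join BEFL+T (d=25/2, Q=-105/4) ⇒ BEFLT; edges |BEFL|=41/8, |T|=59/8
  updated: d(BEFLT,Z)=5/8
5. join BEFLT+Z (d=5/8) ⇒ BEFLTZ; edges |BEFLT|=5/16, |Z|=5/16
final tree: ((((B:73/8,E:87/8):73/8,(F:41/6,L:43/6):71/8):41/8,T:59/8):5/16,Z:5/16)
total length: 521/8

73/8,87/8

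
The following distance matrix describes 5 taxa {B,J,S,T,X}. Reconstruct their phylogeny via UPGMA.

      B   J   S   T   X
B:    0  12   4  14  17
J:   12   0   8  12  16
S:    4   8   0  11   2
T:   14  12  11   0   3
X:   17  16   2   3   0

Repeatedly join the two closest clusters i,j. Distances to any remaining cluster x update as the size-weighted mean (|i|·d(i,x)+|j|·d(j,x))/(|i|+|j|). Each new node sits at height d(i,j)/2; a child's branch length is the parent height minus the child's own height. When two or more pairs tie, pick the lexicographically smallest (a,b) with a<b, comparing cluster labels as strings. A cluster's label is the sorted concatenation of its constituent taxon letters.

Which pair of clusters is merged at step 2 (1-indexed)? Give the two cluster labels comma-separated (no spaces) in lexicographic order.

iteration 1: select S,X (d=2); attach at lengths (1, 1); label the merged cluster SX
  updated: d(B,SX)=21/2, d(J,SX)=12, d(SX,T)=7
iteration 2: select SX,T (d=7); attach at lengths (5/2, 7/2); label the merged cluster STX
  updated: d(B,STX)=35/3, d(J,STX)=12
iteration 3: select B,STX (d=35/3); attach at lengths (35/6, 7/3); label the merged cluster BSTX
  updated: d(BSTX,J)=12
iteration 4: select BSTX,J (d=12); attach at lengths (1/6, 6); label the merged cluster BJSTX
final tree: ((B:35/6,((S:1,X:1):5/2,T:7/2):7/3):1/6,J:6)
total length: 67/3

SX,T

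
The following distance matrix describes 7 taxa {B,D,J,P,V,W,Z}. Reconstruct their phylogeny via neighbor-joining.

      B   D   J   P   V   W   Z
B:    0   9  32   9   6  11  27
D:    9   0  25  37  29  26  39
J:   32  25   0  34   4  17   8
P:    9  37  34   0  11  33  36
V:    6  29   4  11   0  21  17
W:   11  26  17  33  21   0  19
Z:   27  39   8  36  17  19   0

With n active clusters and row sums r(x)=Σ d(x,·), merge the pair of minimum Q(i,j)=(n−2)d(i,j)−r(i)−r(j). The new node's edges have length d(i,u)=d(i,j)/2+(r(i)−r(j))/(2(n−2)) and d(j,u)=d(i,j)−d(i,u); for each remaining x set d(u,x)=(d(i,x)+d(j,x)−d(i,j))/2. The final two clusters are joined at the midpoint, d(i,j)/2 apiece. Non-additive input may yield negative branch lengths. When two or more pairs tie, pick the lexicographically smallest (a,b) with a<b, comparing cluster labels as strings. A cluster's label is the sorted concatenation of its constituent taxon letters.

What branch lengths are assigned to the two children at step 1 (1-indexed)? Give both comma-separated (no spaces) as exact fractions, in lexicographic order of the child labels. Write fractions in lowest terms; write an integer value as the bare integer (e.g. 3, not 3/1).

1. join J+Z (d=8, Q=-226) ⇒ JZ; edges |J|=7/5, |Z|=33/5
  updated: d(B,JZ)=51/2, d(D,JZ)=28, d(JZ,P)=31, d(JZ,V)=13/2, d(JZ,W)=14
2. join JZ+W (d=14, Q=-154) ⇒ JWZ; edges |JZ|=7, |W|=7
  updated: d(B,JWZ)=45/4, d(D,JWZ)=20, d(JWZ,P)=25, d(JWZ,V)=27/4
3. join B+D (d=9, Q=-413/4) ⇒ BD; edges |B|=-131/24, |D|=347/24
  updated: d(BD,JWZ)=89/8, d(BD,P)=37/2, d(BD,V)=13
4. join BD+JWZ (d=89/8, Q=-253/4) ⇒ BDJWZ; edges |BD|=11/2, |JWZ|=45/8
  updated: d(BDJWZ,P)=259/16, d(BDJWZ,V)=69/16
5. join BDJWZ+P (d=259/16, Q=-63/2) ⇒ BDJPWZ; edges |BDJWZ|=19/4, |P|=183/16
  updated: d(BDJPWZ,V)=-7/16
6. join BDJPWZ+V (d=-7/16) ⇒ BDJPVWZ; edges |BDJPWZ|=-7/32, |V|=-7/32
final tree: ((((B:-131/24,D:347/24):11/2,((J:7/5,Z:33/5):7,W:7):45/8):19/4,P:183/16):-7/32,V:-7/32)
total length: 463/8

7/5,33/5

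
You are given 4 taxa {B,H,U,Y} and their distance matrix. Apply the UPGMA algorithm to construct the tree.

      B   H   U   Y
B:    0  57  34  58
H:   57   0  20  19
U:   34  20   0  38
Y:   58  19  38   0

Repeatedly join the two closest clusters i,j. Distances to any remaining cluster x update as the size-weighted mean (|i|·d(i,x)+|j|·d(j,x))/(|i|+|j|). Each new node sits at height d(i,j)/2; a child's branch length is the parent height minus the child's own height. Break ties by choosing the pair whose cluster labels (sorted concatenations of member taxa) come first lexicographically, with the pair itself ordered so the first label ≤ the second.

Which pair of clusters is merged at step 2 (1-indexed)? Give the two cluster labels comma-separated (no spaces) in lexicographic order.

HY,U

iteration 1: select H,Y (d=19); attach at lengths (19/2, 19/2); label the merged cluster HY
  updated: d(B,HY)=115/2, d(HY,U)=29
iteration 2: select HY,U (d=29); attach at lengths (5, 29/2); label the merged cluster HUY
  updated: d(B,HUY)=149/3
iteration 3: select B,HUY (d=149/3); attach at lengths (149/6, 31/3); label the merged cluster BHUY
final tree: (B:149/6,((H:19/2,Y:19/2):5,U:29/2):31/3)
total length: 221/3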